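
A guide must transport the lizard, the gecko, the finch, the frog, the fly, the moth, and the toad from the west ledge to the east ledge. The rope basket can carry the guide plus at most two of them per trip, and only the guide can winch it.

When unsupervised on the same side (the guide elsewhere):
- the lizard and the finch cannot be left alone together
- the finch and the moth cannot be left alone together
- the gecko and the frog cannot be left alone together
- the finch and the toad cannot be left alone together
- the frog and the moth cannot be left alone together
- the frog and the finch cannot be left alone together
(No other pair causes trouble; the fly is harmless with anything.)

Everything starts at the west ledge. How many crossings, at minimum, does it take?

11

Counting alone: the guide can take at most 2 across per trip to the east ledge, so moving all 7 needs at least 4 loaded trips out, with a return between consecutive ones — at least 7 crossings.
The safety rule pushes this higher. Following every safe sequence of crossings, the most of the 7 that can be at the east ledge as the rope basket arrives there on crossings 7, 9 is 5, 6 respectively — never all 7.
So no plan with fewer than 11 crossings exists, and this one achieves 11:
1. Guide goes to the east ledge with the finch and the frog.
2. Guide goes back to the west ledge with the finch.
3. Guide goes to the east ledge with the finch and the lizard.
4. Guide goes back to the west ledge with the finch.
5. Guide goes to the east ledge with the finch and the fly.
6. Guide goes back to the west ledge with the finch.
7. Guide goes to the east ledge with the finch and the toad.
8. Guide goes back to the west ledge with the finch.
9. Guide goes to the east ledge with the gecko and the moth.
10. Guide goes back to the west ledge with the frog.
11. Guide goes to the east ledge with the finch and the frog.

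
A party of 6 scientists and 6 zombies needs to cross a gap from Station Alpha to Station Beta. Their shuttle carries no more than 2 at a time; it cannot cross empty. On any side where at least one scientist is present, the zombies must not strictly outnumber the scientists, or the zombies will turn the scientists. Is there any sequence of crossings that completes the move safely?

Following every safe sequence of crossings from the start, the most of the 12 that can be at Station Beta as the shuttle arrives there on crossings 1, 3, 5, 7, 9 is 2, 3, 4, 5, 6 respectively; the best ever achieved is 6 of 12.
From crossing 11 on, no configuration arises that was not already reachable earlier: only 15 distinct safe configurations (who is on which side, and where the shuttle is) can ever be reached, none of them has everyone across, and every continuation just revisits them. They are: 0 scientists + 0 zombies across (shuttle back at the start); 0 scientists + 1 zombie across (shuttle there); 0 scientists + 1 zombie across (shuttle back at the start); 0 scientists + 2 zombies across (shuttle there); 0 scientists + 2 zombies across (shuttle back at the start); 0 scientists + 3 zombies across (shuttle there); 0 scientists + 3 zombies across (shuttle back at the start); 0 scientists + 4 zombies across (shuttle there); 0 scientists + 4 zombies across (shuttle back at the start); 0 scientists + 5 zombies across (shuttle there); 0 scientists + 5 zombies across (shuttle back at the start); 0 scientists + 6 zombies across (shuttle there); 1 scientist + 1 zombie across (shuttle there); 1 scientist + 1 zombie across (shuttle back at the start); 2 scientists + 2 zombies across (shuttle there). So no valid plan exists.

No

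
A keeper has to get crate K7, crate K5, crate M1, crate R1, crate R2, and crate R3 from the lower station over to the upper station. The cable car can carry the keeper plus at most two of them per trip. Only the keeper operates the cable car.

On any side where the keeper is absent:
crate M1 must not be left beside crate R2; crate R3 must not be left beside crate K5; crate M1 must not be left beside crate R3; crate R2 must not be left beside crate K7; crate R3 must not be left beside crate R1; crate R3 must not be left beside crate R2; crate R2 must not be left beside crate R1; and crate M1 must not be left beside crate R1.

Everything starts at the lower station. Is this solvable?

Whatever the first load, the items left behind include a forbidden pair without the keeper. No opening move is safe, so no plan exists.

No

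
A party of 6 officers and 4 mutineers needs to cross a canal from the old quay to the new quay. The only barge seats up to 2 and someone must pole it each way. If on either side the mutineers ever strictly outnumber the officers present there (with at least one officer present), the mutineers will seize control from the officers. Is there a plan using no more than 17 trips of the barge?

Yes — this plan uses 17 crossings (≤ 17):
1. 2 mutineers → the new quay.  (the old quay: 6O 2M; the new quay: 0O 2M)
2. 1 mutineer ← the old quay.  (the old quay: 6O 3M; the new quay: 0O 1M)
3. 2 mutineers → the new quay.  (the old quay: 6O 1M; the new quay: 0O 3M)
4. 1 mutineer ← the old quay.  (the old quay: 6O 2M; the new quay: 0O 2M)
5. 2 officers → the new quay.  (the old quay: 4O 2M; the new quay: 2O 2M)
6. 1 mutineer ← the old quay.  (the old quay: 4O 3M; the new quay: 2O 1M)
7. 1 officer and 1 mutineer → the new quay.  (the old quay: 3O 2M; the new quay: 3O 2M)
8. 1 mutineer ← the old quay.  (the old quay: 3O 3M; the new quay: 3O 1M)
9. 2 mutineers → the new quay.  (the old quay: 3O 1M; the new quay: 3O 3M)
10. 1 mutineer ← the old quay.  (the old quay: 3O 2M; the new quay: 3O 2M)
11. 1 officer and 1 mutineer → the new quay.  (the old quay: 2O 1M; the new quay: 4O 3M)
12. 1 mutineer ← the old quay.  (the old quay: 2O 2M; the new quay: 4O 2M)
13. 2 mutineers → the new quay.  (the old quay: 2O 0M; the new quay: 4O 4M)
14. 1 mutineer ← the old quay.  (the old quay: 2O 1M; the new quay: 4O 3M)
15. 1 officer and 1 mutineer → the new quay.  (the old quay: 1O 0M; the new quay: 5O 4M)
16. 1 mutineer ← the old quay.  (the old quay: 1O 1M; the new quay: 5O 3M)
17. 1 officer and 1 mutineer → the new quay.  (the old quay: 0O 0M; the new quay: 6O 4M)

Yes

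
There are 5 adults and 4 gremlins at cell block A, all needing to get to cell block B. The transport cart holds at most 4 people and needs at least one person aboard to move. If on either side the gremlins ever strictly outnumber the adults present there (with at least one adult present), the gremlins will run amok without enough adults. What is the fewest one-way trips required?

Counting alone: each trip to cell block B takes at most 4 across and each return brings at least 1 back, so after t trips out (and t−1 returns) at most 4t − (t−1) of the 9 are across; that first reaches 9 at t = 3, so at least 5 crossings are needed.
The plan below uses exactly 5 crossings, so it is optimal:
1. 3 gremlins → cell block B.  (cell block A: 5A 1G; cell block B: 0A 3G)
2. 1 gremlin ← cell block A.  (cell block A: 5A 2G; cell block B: 0A 2G)
3. 3 adults and 1 gremlin → cell block B.  (cell block A: 2A 1G; cell block B: 3A 3G)
4. 1 gremlin ← cell block A.  (cell block A: 2A 2G; cell block B: 3A 2G)
5. 2 adults and 2 gremlins → cell block B.  (cell block A: 0A 0G; cell block B: 5A 4G)

5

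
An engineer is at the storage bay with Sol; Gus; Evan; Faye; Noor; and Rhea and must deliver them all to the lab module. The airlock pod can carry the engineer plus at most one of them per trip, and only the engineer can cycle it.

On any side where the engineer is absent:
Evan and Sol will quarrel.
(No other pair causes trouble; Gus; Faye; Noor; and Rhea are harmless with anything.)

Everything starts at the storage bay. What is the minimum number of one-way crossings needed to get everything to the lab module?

11

Counting alone: the engineer can take at most 1 across per trip to the lab module, so moving all 6 needs at least 6 loaded trips out, with a return between consecutive ones — at least 11 crossings.
The plan below uses exactly 11 crossings, so it is optimal:
1. Engineer goes to the lab module with Sol.
2. Engineer goes back to the storage bay alone.
3. Engineer goes to the lab module with Gus.
4. Engineer goes back to the storage bay alone.
5. Engineer goes to the lab module with Faye.
6. Engineer goes back to the storage bay alone.
7. Engineer goes to the lab module with Noor.
8. Engineer goes back to the storage bay alone.
9. Engineer goes to the lab module with Rhea.
10. Engineer goes back to the storage bay alone.
11. Engineer goes to the lab module with Evan.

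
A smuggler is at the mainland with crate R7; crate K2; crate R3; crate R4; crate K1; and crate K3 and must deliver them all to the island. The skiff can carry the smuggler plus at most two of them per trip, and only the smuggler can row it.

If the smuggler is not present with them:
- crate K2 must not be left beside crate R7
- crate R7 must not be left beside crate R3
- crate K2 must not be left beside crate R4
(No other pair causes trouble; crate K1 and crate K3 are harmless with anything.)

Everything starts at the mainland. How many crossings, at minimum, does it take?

5

Counting alone: the smuggler can take at most 2 across per trip to the island, so moving all 6 needs at least 3 loaded trips out, with a return between consecutive ones — at least 5 crossings.
The plan below uses exactly 5 crossings, so it is optimal:
1. Smuggler goes to the island with crate R4 and crate R7.
2. Smuggler goes back to the mainland alone.
3. Smuggler goes to the island with crate K1 and crate K3.
4. Smuggler goes back to the mainland alone.
5. Smuggler goes to the island with crate K2 and crate R3.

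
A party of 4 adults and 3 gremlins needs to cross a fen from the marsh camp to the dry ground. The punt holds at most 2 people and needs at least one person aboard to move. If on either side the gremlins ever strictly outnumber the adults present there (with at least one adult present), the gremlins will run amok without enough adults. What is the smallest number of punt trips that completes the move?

11

Counting alone: each trip to the dry ground takes at most 2 across and each return brings at least 1 back, so after t trips out (and t−1 returns) at most 2t − (t−1) of the 7 are across; that first reaches 7 at t = 6, so at least 11 crossings are needed.
The plan below uses exactly 11 crossings, so it is optimal:
1. 2 gremlins → the dry ground.  (the marsh camp: 4A 1G; the dry ground: 0A 2G)
2. 1 gremlin ← the marsh camp.  (the marsh camp: 4A 2G; the dry ground: 0A 1G)
3. 2 gremlins → the dry ground.  (the marsh camp: 4A 0G; the dry ground: 0A 3G)
4. 1 gremlin ← the marsh camp.  (the marsh camp: 4A 1G; the dry ground: 0A 2G)
5. 2 adults → the dry ground.  (the marsh camp: 2A 1G; the dry ground: 2A 2G)
6. 1 gremlin ← the marsh camp.  (the marsh camp: 2A 2G; the dry ground: 2A 1G)
7. 1 adult and 1 gremlin → the dry ground.  (the marsh camp: 1A 1G; the dry ground: 3A 2G)
8. 1 adult ← the marsh camp.  (the marsh camp: 2A 1G; the dry ground: 2A 2G)
9. 1 adult and 1 gremlin → the dry ground.  (the marsh camp: 1A 0G; the dry ground: 3A 3G)
10. 1 gremlin ← the marsh camp.  (the marsh camp: 1A 1G; the dry ground: 3A 2G)
11. 1 adult and 1 gremlin → the dry ground.  (the marsh camp: 0A 0G; the dry ground: 4A 3G)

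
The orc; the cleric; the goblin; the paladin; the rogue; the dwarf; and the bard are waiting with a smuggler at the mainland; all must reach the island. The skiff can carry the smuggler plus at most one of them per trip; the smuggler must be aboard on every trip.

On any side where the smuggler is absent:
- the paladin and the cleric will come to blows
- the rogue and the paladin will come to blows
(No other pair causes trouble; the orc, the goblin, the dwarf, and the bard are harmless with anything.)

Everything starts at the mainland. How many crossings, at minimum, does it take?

Counting alone: the smuggler can take at most 1 across per trip to the island, so moving all 7 needs at least 7 loaded trips out, with a return between consecutive ones — at least 13 crossings.
The safety rule pushes this higher. Following every safe sequence of crossings, the most of the 7 that can be at the island as the skiff arrives there on crossing 13 is 6 — never all 7.
So no plan with fewer than 15 crossings exists, and this one achieves 15:
1. Smuggler goes to the island with the paladin.  [the mainland: the bard, the cleric, the dwarf, the goblin, the orc, the rogue | the island: the paladin]
2. Smuggler goes back to the mainland alone.  [the mainland: the bard, the cleric, the dwarf, the goblin, the orc, the rogue | the island: the paladin]
3. Smuggler goes to the island with the orc.  [the mainland: the bard, the cleric, the dwarf, the goblin, the rogue | the island: the orc, the paladin]
4. Smuggler goes back to the mainland alone.  [the mainland: the bard, the cleric, the dwarf, the goblin, the rogue | the island: the orc, the paladin]
5. Smuggler goes to the island with the cleric.  [the mainland: the bard, the dwarf, the goblin, the rogue | the island: the cleric, the orc, the paladin]
6. Smuggler goes back to the mainland with the paladin.  [the mainland: the bard, the dwarf, the goblin, the paladin, the rogue | the island: the cleric, the orc]
7. Smuggler goes to the island with the rogue.  [the mainland: the bard, the dwarf, the goblin, the paladin | the island: the cleric, the orc, the rogue]
8. Smuggler goes back to the mainland alone.  [the mainland: the bard, the dwarf, the goblin, the paladin | the island: the cleric, the orc, the rogue]
9. Smuggler goes to the island with the goblin.  [the mainland: the bard, the dwarf, the paladin | the island: the cleric, the goblin, the orc, the rogue]
10. Smuggler goes back to the mainland alone.  [the mainland: the bard, the dwarf, the paladin | the island: the cleric, the goblin, the orc, the rogue]
11. Smuggler goes to the island with the dwarf.  [the mainland: the bard, the paladin | the island: the cleric, the dwarf, the goblin, the orc, the rogue]
12. Smuggler goes back to the mainland alone.  [the mainland: the bard, the paladin | the island: the cleric, the dwarf, the goblin, the orc, the rogue]
13. Smuggler goes to the island with the bard.  [the mainland: the paladin | the island: the bard, the cleric, the dwarf, the goblin, the orc, the rogue]
14. Smuggler goes back to the mainland alone.  [the mainland: the paladin | the island: the bard, the cleric, the dwarf, the goblin, the orc, the rogue]
15. Smuggler goes to the island with the paladin.  [the mainland: — | the island: the bard, the cleric, the dwarf, the goblin, the orc, the paladin, the rogue]

15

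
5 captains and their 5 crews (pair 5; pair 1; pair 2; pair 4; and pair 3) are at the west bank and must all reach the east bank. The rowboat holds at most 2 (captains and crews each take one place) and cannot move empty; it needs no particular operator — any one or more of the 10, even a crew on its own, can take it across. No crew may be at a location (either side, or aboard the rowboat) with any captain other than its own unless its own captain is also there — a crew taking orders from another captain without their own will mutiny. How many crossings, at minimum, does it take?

Following every safe sequence of crossings from the start, the most of the 10 that can be at the east bank as the rowboat arrives there on crossings 1, 3, 5, 7 is 2, 3, 4, 5 respectively; the best ever achieved is 5 of 10.
From crossing 9 on, no configuration arises that was not already reachable earlier: only 82 distinct safe configurations (who is on which side, and where the rowboat is) can ever be reached, none of them has everyone across, and every continuation just revisits them. So no valid plan exists.

impossible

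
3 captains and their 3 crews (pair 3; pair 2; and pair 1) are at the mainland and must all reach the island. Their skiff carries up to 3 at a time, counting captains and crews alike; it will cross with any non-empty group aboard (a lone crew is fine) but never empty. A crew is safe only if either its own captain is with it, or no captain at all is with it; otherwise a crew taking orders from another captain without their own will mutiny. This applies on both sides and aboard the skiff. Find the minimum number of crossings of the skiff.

Counting alone: each trip to the island takes at most 3 across and each return brings at least 1 back, so after t trips out (and t−1 returns) at most 3t − (t−1) of the 6 are across; that first reaches 6 at t = 3, so at least 5 crossings are needed.
The plan below uses exactly 5 crossings, so it is optimal:
1. captain 3 and crew 3 cross → the island.
2. captain 3 crosses ← the mainland.
3. captain 1, captain 2, and captain 3 cross → the island.
4. crew 3 crosses ← the mainland.
5. crew 1, crew 2, and crew 3 cross → the island.

5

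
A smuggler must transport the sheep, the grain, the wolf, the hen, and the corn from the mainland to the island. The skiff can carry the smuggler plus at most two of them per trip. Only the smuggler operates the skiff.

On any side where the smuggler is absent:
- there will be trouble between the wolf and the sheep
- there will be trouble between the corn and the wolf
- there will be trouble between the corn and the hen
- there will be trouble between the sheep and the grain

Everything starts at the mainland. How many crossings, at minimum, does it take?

Counting alone: the smuggler can take at most 2 across per trip to the island, so moving all 5 needs at least 3 loaded trips out, with a return between consecutive ones — at least 5 crossings.
The safety rule pushes this higher. Following every safe sequence of crossings, the most of the 5 that can be at the island as the skiff arrives there on crossing 5 is 4 — never all 5.
So no plan with fewer than 7 crossings exists, and this one achieves 7:
1. Smuggler goes to the island with the corn and the sheep.  [the mainland: the grain, the hen, the wolf | the island: the corn, the sheep]
2. Smuggler goes back to the mainland alone.  [the mainland: the grain, the hen, the wolf | the island: the corn, the sheep]
3. Smuggler goes to the island with the grain.  [the mainland: the hen, the wolf | the island: the corn, the grain, the sheep]
4. Smuggler goes back to the mainland with the sheep.  [the mainland: the hen, the sheep, the wolf | the island: the corn, the grain]
5. Smuggler goes to the island with the hen and the wolf.  [the mainland: the sheep | the island: the corn, the grain, the hen, the wolf]
6. Smuggler goes back to the mainland with the corn.  [the mainland: the corn, the sheep | the island: the grain, the hen, the wolf]
7. Smuggler goes to the island with the corn and the sheep.  [the mainland: — | the island: the corn, the grain, the hen, the sheep, the wolf]

7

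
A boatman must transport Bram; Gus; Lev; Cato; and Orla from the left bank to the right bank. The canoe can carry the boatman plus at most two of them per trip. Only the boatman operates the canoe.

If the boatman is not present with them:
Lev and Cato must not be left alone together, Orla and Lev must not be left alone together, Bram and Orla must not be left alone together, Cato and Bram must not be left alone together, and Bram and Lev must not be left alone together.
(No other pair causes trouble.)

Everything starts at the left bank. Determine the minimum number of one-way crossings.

Counting alone: the boatman can take at most 2 across per trip to the right bank, so moving all 5 needs at least 3 loaded trips out, with a return between consecutive ones — at least 5 crossings.
The safety rule pushes this higher. Following every safe sequence of crossings, the most of the 5 that can be at the right bank as the canoe arrives there on crossing 5 is 4 — never all 5.
So no plan with fewer than 7 crossings exists, and this one achieves 7:
1. Boatman goes to the right bank with Bram and Lev.
2. Boatman goes back to the left bank with Bram.
3. Boatman goes to the right bank with Bram and Gus.
4. Boatman goes back to the left bank with Bram.
5. Boatman goes to the right bank with Cato and Orla.
6. Boatman goes back to the left bank with Lev.
7. Boatman goes to the right bank with Bram and Lev.

7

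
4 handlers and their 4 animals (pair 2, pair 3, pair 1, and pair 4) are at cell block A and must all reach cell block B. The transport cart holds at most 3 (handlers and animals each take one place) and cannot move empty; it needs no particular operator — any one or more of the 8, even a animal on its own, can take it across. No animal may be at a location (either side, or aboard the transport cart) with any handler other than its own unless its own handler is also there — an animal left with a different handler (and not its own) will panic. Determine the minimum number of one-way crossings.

Counting alone: each trip to cell block B takes at most 3 across and each return brings at least 1 back, so after t trips out (and t−1 returns) at most 3t − (t−1) of the 8 are across; that first reaches 8 at t = 4, so at least 7 crossings are needed.
The safety rule pushes this higher. Following every safe sequence of crossings, the most of the 8 that can be at cell block B as the transport cart arrives there on crossing 7 is 7 — never all 8.
So no plan with fewer than 9 crossings exists, and this one achieves 9:
1. animal 2 and handler 2 cross → cell block B.
2. handler 2 crosses ← cell block A.
3. animal 3, handler 2, and handler 3 cross → cell block B.
4. animal 2 and handler 2 cross ← cell block A.
5. handler 1, handler 2, and handler 4 cross → cell block B.
6. animal 3 crosses ← cell block A.
7. animal 2 and animal 3 cross → cell block B.
8. animal 2 crosses ← cell block A.
9. animal 1, animal 2, and animal 4 cross → cell block B.

9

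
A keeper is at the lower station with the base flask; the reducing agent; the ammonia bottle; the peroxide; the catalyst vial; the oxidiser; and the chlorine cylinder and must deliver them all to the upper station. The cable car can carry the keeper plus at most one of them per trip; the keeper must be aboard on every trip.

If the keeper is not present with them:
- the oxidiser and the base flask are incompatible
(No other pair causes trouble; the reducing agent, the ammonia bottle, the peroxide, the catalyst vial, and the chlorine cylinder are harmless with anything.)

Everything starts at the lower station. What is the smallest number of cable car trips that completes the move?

13

Counting alone: the keeper can take at most 1 across per trip to the upper station, so moving all 7 needs at least 7 loaded trips out, with a return between consecutive ones — at least 13 crossings.
The plan below uses exactly 13 crossings, so it is optimal:
1. Keeper goes to the upper station with the base flask.
2. Keeper goes back to the lower station alone.
3. Keeper goes to the upper station with the reducing agent.
4. Keeper goes back to the lower station alone.
5. Keeper goes to the upper station with the ammonia bottle.
6. Keeper goes back to the lower station alone.
7. Keeper goes to the upper station with the peroxide.
8. Keeper goes back to the lower station alone.
9. Keeper goes to the upper station with the catalyst vial.
10. Keeper goes back to the lower station alone.
11. Keeper goes to the upper station with the chlorine cylinder.
12. Keeper goes back to the lower station alone.
13. Keeper goes to the upper station with the oxidiser.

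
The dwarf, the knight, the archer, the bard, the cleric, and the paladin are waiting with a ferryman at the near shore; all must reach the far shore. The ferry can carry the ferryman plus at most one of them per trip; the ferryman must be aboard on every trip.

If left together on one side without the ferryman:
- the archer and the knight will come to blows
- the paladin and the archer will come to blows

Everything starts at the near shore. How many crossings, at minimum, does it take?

13

Counting alone: the ferryman can take at most 1 across per trip to the far shore, so moving all 6 needs at least 6 loaded trips out, with a return between consecutive ones — at least 11 crossings.
The safety rule pushes this higher. Following every safe sequence of crossings, the most of the 6 that can be at the far shore as the ferry arrives there on crossing 11 is 5 — never all 6.
So no plan with fewer than 13 crossings exists, and this one achieves 13:
1. Ferryman goes to the far shore with the archer.
2. Ferryman goes back to the near shore alone.
3. Ferryman goes to the far shore with the dwarf.
4. Ferryman goes back to the near shore alone.
5. Ferryman goes to the far shore with the knight.
6. Ferryman goes back to the near shore with the archer.
7. Ferryman goes to the far shore with the paladin.
8. Ferryman goes back to the near shore alone.
9. Ferryman goes to the far shore with the bard.
10. Ferryman goes back to the near shore alone.
11. Ferryman goes to the far shore with the cleric.
12. Ferryman goes back to the near shore alone.
13. Ferryman goes to the far shore with the archer.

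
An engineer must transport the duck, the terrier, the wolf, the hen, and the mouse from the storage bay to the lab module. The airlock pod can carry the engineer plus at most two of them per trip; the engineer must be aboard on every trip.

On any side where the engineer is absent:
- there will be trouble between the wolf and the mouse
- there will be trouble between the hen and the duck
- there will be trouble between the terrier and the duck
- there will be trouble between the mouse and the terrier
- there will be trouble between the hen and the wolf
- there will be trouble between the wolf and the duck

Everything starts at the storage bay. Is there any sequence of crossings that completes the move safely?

Whatever the first load, the items left behind include a forbidden pair without the engineer. No opening move is safe, so no plan exists.

No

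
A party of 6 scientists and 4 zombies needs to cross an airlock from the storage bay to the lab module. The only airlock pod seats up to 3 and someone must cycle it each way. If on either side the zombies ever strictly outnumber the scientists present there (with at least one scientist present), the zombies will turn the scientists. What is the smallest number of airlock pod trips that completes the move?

9

Counting alone: each trip to the lab module takes at most 3 across and each return brings at least 1 back, so after t trips out (and t−1 returns) at most 3t − (t−1) of the 10 are across; that first reaches 10 at t = 5, so at least 9 crossings are needed.
The plan below uses exactly 9 crossings, so it is optimal:
1. 2 zombies → the lab module.  (the storage bay: 6S 2Z; the lab module: 0S 2Z)
2. 1 zombie ← the storage bay.  (the storage bay: 6S 3Z; the lab module: 0S 1Z)
3. 3 zombies → the lab module.  (the storage bay: 6S 0Z; the lab module: 0S 4Z)
4. 1 zombie ← the storage bay.  (the storage bay: 6S 1Z; the lab module: 0S 3Z)
5. 3 scientists → the lab module.  (the storage bay: 3S 1Z; the lab module: 3S 3Z)
6. 1 zombie ← the storage bay.  (the storage bay: 3S 2Z; the lab module: 3S 2Z)
7. 1 scientist and 2 zombies → the lab module.  (the storage bay: 2S 0Z; the lab module: 4S 4Z)
8. 1 zombie ← the storage bay.  (the storage bay: 2S 1Z; the lab module: 4S 3Z)
9. 2 scientists and 1 zombie → the lab module.  (the storage bay: 0S 0Z; the lab module: 6S 4Z)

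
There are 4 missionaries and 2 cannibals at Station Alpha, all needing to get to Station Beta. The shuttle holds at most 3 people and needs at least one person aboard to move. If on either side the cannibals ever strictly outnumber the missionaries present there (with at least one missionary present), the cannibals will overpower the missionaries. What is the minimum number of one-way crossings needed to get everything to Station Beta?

5

Counting alone: each trip to Station Beta takes at most 3 across and each return brings at least 1 back, so after t trips out (and t−1 returns) at most 3t − (t−1) of the 6 are across; that first reaches 6 at t = 3, so at least 5 crossings are needed.
The plan below uses exactly 5 crossings, so it is optimal:
1. 2 cannibals → Station Beta.  (Station Alpha: 4M 0C; Station Beta: 0M 2C)
2. 1 cannibal ← Station Alpha.  (Station Alpha: 4M 1C; Station Beta: 0M 1C)
3. 2 missionaries and 1 cannibal → Station Beta.  (Station Alpha: 2M 0C; Station Beta: 2M 2C)
4. 1 cannibal ← Station Alpha.  (Station Alpha: 2M 1C; Station Beta: 2M 1C)
5. 2 missionaries and 1 cannibal → Station Beta.  (Station Alpha: 0M 0C; Station Beta: 4M 2C)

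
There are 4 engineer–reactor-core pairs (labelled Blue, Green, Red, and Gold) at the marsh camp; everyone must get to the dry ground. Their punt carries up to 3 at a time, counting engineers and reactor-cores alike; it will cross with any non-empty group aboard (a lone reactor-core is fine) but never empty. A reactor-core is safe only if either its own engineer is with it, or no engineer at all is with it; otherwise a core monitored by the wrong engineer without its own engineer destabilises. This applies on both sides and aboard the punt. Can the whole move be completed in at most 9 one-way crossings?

Yes — this plan uses 9 crossings (≤ 9):
1. engineer Blue and reactor-core Blue cross → the dry ground.
2. engineer Blue crosses ← the marsh camp.
3. engineer Blue, engineer Green, and reactor-core Green cross → the dry ground.
4. engineer Blue and reactor-core Blue cross ← the marsh camp.
5. engineer Blue, engineer Gold, and engineer Red cross → the dry ground.
6. reactor-core Green crosses ← the marsh camp.
7. reactor-core Blue and reactor-core Green cross → the dry ground.
8. reactor-core Blue crosses ← the marsh camp.
9. reactor-core Blue, reactor-core Gold, and reactor-core Red cross → the dry ground.

Yes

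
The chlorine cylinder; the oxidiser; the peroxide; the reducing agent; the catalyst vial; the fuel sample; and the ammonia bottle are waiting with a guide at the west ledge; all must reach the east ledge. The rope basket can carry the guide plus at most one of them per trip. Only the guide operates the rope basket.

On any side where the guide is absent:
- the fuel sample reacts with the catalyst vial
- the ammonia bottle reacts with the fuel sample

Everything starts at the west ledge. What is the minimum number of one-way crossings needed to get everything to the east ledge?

15

Counting alone: the guide can take at most 1 across per trip to the east ledge, so moving all 7 needs at least 7 loaded trips out, with a return between consecutive ones — at least 13 crossings.
The safety rule pushes this higher. Following every safe sequence of crossings, the most of the 7 that can be at the east ledge as the rope basket arrives there on crossing 13 is 6 — never all 7.
So no plan with fewer than 15 crossings exists, and this one achieves 15:
1. Guide goes to the east ledge with the fuel sample.  [the west ledge: the ammonia bottle, the catalyst vial, the chlorine cylinder, the oxidiser, the peroxide, the reducing agent | the east ledge: the fuel sample]
2. Guide goes back to the west ledge alone.  [the west ledge: the ammonia bottle, the catalyst vial, the chlorine cylinder, the oxidiser, the peroxide, the reducing agent | the east ledge: the fuel sample]
3. Guide goes to the east ledge with the chlorine cylinder.  [the west ledge: the ammonia bottle, the catalyst vial, the oxidiser, the peroxide, the reducing agent | the east ledge: the chlorine cylinder, the fuel sample]
4. Guide goes back to the west ledge alone.  [the west ledge: the ammonia bottle, the catalyst vial, the oxidiser, the peroxide, the reducing agent | the east ledge: the chlorine cylinder, the fuel sample]
5. Guide goes to the east ledge with the oxidiser.  [the west ledge: the ammonia bottle, the catalyst vial, the peroxide, the reducing agent | the east ledge: the chlorine cylinder, the fuel sample, the oxidiser]
6. Guide goes back to the west ledge alone.  [the west ledge: the ammonia bottle, the catalyst vial, the peroxide, the reducing agent | the east ledge: the chlorine cylinder, the fuel sample, the oxidiser]
7. Guide goes to the east ledge with the peroxide.  [the west ledge: the ammonia bottle, the catalyst vial, the reducing agent | the east ledge: the chlorine cylinder, the fuel sample, the oxidiser, the peroxide]
8. Guide goes back to the west ledge alone.  [the west ledge: the ammonia bottle, the catalyst vial, the reducing agent | the east ledge: the chlorine cylinder, the fuel sample, the oxidiser, the peroxide]
9. Guide goes to the east ledge with the reducing agent.  [the west ledge: the ammonia bottle, the catalyst vial | the east ledge: the chlorine cylinder, the fuel sample, the oxidiser, the peroxide, the reducing agent]
10. Guide goes back to the west ledge alone.  [the west ledge: the ammonia bottle, the catalyst vial | the east ledge: the chlorine cylinder, the fuel sample, the oxidiser, the peroxide, the reducing agent]
11. Guide goes to the east ledge with the catalyst vial.  [the west ledge: the ammonia bottle | the east ledge: the catalyst vial, the chlorine cylinder, the fuel sample, the oxidiser, the peroxide, the reducing agent]
12. Guide goes back to the west ledge with the fuel sample.  [the west ledge: the ammonia bottle, the fuel sample | the east ledge: the catalyst vial, the chlorine cylinder, the oxidiser, the peroxide, the reducing agent]
13. Guide goes to the east ledge with the ammonia bottle.  [the west ledge: the fuel sample | the east ledge: the ammonia bottle, the catalyst vial, the chlorine cylinder, the oxidiser, the peroxide, the reducing agent]
14. Guide goes back to the west ledge alone.  [the west ledge: the fuel sample | the east ledge: the ammonia bottle, the catalyst vial, the chlorine cylinder, the oxidiser, the peroxide, the reducing agent]
15. Guide goes to the east ledge with the fuel sample.  [the west ledge: — | the east ledge: the ammonia bottle, the catalyst vial, the chlorine cylinder, the fuel sample, the oxidiser, the peroxide, the reducing agent]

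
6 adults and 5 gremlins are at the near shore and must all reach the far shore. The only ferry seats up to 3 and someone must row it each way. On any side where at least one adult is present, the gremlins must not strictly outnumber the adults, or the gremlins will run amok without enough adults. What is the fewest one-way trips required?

Counting alone: each trip to the far shore takes at most 3 across and each return brings at least 1 back, so after t trips out (and t−1 returns) at most 3t − (t−1) of the 11 are across; that first reaches 11 at t = 5, so at least 9 crossings are needed.
The plan below uses exactly 9 crossings, so it is optimal:
1. 3 gremlins → the far shore.  (the near shore: 6A 2G; the far shore: 0A 3G)
2. 1 gremlin ← the near shore.  (the near shore: 6A 3G; the far shore: 0A 2G)
3. 3 adults → the far shore.  (the near shore: 3A 3G; the far shore: 3A 2G)
4. 1 adult ← the near shore.  (the near shore: 4A 3G; the far shore: 2A 2G)
5. 2 adults and 1 gremlin → the far shore.  (the near shore: 2A 2G; the far shore: 4A 3G)
6. 1 adult ← the near shore.  (the near shore: 3A 2G; the far shore: 3A 3G)
7. 2 adults and 1 gremlin → the far shore.  (the near shore: 1A 1G; the far shore: 5A 4G)
8. 1 adult ← the near shore.  (the near shore: 2A 1G; the far shore: 4A 4G)
9. 2 adults and 1 gremlin → the far shore.  (the near shore: 0A 0G; the far shore: 6A 5G)

9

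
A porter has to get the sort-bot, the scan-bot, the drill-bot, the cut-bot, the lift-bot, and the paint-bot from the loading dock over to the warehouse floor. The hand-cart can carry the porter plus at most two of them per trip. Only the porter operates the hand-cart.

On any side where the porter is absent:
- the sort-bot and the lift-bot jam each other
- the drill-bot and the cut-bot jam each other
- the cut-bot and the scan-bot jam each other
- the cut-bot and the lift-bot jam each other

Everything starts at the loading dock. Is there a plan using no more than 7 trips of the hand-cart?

Yes — this plan uses 7 crossings (≤ 7):
1. Porter goes to the warehouse floor with the cut-bot and the sort-bot.  [the loading dock: the drill-bot, the lift-bot, the paint-bot, the scan-bot | the warehouse floor: the cut-bot, the sort-bot]
2. Porter goes back to the loading dock alone.  [the loading dock: the drill-bot, the lift-bot, the paint-bot, the scan-bot | the warehouse floor: the cut-bot, the sort-bot]
3. Porter goes to the warehouse floor with the paint-bot.  [the loading dock: the drill-bot, the lift-bot, the scan-bot | the warehouse floor: the cut-bot, the paint-bot, the sort-bot]
4. Porter goes back to the loading dock alone.  [the loading dock: the drill-bot, the lift-bot, the scan-bot | the warehouse floor: the cut-bot, the paint-bot, the sort-bot]
5. Porter goes to the warehouse floor with the drill-bot and the scan-bot.  [the loading dock: the lift-bot | the warehouse floor: the cut-bot, the drill-bot, the paint-bot, the scan-bot, the sort-bot]
6. Porter goes back to the loading dock with the cut-bot.  [the loading dock: the cut-bot, the lift-bot | the warehouse floor: the drill-bot, the paint-bot, the scan-bot, the sort-bot]
7. Porter goes to the warehouse floor with the cut-bot and the lift-bot.  [the loading dock: — | the warehouse floor: the cut-bot, the drill-bot, the lift-bot, the paint-bot, the scan-bot, the sort-bot]

Yes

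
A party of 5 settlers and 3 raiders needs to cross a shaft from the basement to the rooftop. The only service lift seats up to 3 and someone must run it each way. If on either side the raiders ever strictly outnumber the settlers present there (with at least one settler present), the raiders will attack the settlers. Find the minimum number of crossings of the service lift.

Counting alone: each trip to the rooftop takes at most 3 across and each return brings at least 1 back, so after t trips out (and t−1 returns) at most 3t − (t−1) of the 8 are across; that first reaches 8 at t = 4, so at least 7 crossings are needed.
The plan below uses exactly 7 crossings, so it is optimal:
1. 2 raiders → the rooftop.  (the basement: 5S 1R; the rooftop: 0S 2R)
2. 1 raider ← the basement.  (the basement: 5S 2R; the rooftop: 0S 1R)
3. 2 settlers and 1 raider → the rooftop.  (the basement: 3S 1R; the rooftop: 2S 2R)
4. 1 raider ← the basement.  (the basement: 3S 2R; the rooftop: 2S 1R)
5. 1 settler and 2 raiders → the rooftop.  (the basement: 2S 0R; the rooftop: 3S 3R)
6. 1 raider ← the basement.  (the basement: 2S 1R; the rooftop: 3S 2R)
7. 2 settlers and 1 raider → the rooftop.  (the basement: 0S 0R; the rooftop: 5S 3R)

7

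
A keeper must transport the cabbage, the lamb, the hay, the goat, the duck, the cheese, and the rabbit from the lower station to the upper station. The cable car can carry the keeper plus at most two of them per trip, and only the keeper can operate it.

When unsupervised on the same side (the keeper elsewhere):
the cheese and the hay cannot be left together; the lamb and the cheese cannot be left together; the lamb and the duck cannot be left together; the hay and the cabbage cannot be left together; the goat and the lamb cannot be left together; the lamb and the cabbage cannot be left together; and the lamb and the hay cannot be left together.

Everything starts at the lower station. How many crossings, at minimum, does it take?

Counting alone: the keeper can take at most 2 across per trip to the upper station, so moving all 7 needs at least 4 loaded trips out, with a return between consecutive ones — at least 7 crossings.
The safety rule pushes this higher. Following every safe sequence of crossings, the most of the 7 that can be at the upper station as the cable car arrives there on crossings 7, 9 is 5, 6 respectively — never all 7.
So no plan with fewer than 11 crossings exists, and this one achieves 11:
1. Keeper goes to the upper station with the hay and the lamb.
2. Keeper goes back to the lower station with the lamb.
3. Keeper goes to the upper station with the goat and the lamb.
4. Keeper goes back to the lower station with the lamb.
5. Keeper goes to the upper station with the duck and the lamb.
6. Keeper goes back to the lower station with the lamb.
7. Keeper goes to the upper station with the cabbage and the cheese.
8. Keeper goes back to the lower station with the hay.
9. Keeper goes to the upper station with the lamb and the rabbit.
10. Keeper goes back to the lower station with the lamb.
11. Keeper goes to the upper station with the hay and the lamb.

11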